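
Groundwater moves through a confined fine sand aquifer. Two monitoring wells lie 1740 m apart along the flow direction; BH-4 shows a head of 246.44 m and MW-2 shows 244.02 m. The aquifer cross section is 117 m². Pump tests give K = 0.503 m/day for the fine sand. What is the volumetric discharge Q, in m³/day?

Hydraulic gradient i = (246.44 − 244.02) / 1740 = 2.42 / 1740 = 0.001391.
Darcy's law: Q = K · A · i = 0.5030 × 117.0 × 0.001391 = 0.08185 m³/day.

0.0819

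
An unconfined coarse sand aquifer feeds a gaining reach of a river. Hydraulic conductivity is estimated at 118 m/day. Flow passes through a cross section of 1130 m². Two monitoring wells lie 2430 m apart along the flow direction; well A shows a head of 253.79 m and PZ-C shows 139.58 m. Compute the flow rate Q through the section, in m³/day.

Hydraulic gradient i = (253.79 − 139.58) / 2430 = 114.21 / 2430 = 0.04700.
Darcy's law: Q = K · A · i = 118.0 × 1130 × 0.04700 = 6267 m³/day.

6270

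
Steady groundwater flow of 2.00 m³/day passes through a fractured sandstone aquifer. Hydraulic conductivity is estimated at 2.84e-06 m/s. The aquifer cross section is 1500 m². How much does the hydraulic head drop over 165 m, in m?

Convert K: 2.84e-06 m/s × 86400 = 0.2454 m/day.
From Q = K·A·i, i = Q / (K·A) = 2.00 / (0.2454 × 1500) = 0.005434.
Head loss Δh = i · L = 0.005434 × 165 = 0.8966 m.

0.897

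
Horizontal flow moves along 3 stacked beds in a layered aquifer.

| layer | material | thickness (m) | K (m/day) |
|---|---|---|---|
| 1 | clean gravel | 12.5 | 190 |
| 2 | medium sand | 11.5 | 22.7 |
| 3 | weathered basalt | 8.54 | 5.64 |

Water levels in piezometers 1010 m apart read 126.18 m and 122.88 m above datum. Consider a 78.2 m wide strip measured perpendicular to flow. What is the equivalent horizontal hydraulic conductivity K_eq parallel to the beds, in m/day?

Flow is parallel to layering, so each bed carries its own Darcy discharge and the transmissivities add.
Σ(K_i·b_i) = 190×12.5 + 22.7×11.5 + 5.64×8.54 = 2684 m²/day.
Total thickness b = 32.54 m, so K_eq = Σ(K_i·b_i)/b = 82.49 m/day.

82.5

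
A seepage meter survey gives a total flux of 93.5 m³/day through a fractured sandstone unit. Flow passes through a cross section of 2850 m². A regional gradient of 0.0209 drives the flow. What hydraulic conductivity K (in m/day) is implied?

1.57

Hydraulic gradient i = 0.0209.
From Q = K·A·i, K = Q / (A·i) = 93.5 / (2850 × 0.02090) = 1.570 m/day.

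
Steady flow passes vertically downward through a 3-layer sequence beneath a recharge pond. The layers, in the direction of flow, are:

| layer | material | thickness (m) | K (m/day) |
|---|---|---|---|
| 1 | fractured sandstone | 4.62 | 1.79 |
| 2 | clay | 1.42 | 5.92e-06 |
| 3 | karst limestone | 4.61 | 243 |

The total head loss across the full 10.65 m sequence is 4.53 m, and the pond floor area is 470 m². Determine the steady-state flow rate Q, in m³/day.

0.00888

Flow is perpendicular to layering, so the layers act in series and the equivalent K is the thickness-weighted harmonic mean.
Total thickness L = 4.62 + 1.42 + 4.61 = 10.65 m.
Σ(b_i/K_i) = 4.62/1.79 + 1.42/5.92e-06 + 4.61/243 = 2.399e+05 d.
K_eq = L / Σ(b_i/K_i) = 10.65 / 2.399e+05 = 4.440e-05 m/day.
Q = K_eq · A · (Δh/L) = 4.440e-05 × 470 × (4.53/10.65) = 0.008876 m³/day.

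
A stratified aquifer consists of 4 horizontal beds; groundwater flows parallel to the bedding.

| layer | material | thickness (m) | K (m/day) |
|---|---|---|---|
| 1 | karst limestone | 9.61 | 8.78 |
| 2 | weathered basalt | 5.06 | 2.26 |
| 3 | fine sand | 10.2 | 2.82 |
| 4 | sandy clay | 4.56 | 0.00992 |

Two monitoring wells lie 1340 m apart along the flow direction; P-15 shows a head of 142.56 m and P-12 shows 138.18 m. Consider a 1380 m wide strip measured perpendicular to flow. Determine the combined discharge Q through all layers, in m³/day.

562

Flow is parallel to layering, so each bed carries its own Darcy discharge and the transmissivities add.
Σ(K_i·b_i) = 8.78×9.61 + 2.26×5.06 + 2.82×10.2 + 0.00992×4.56 = 124.6 m²/day.
Hydraulic gradient i = (142.56 − 138.18) / 1340 = 4.38 / 1340 = 0.003269.
Q = Σ(K_i·b_i) · W · i = 124.6 × 1380 × 0.003269 = 562.1 m³/day.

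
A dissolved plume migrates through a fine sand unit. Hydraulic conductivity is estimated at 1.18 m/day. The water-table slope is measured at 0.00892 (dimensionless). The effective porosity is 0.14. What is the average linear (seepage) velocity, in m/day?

0.0752

Hydraulic gradient i = 0.00892.
Darcy flux q = K · i = 1.180 × 0.008920 = 0.01053 m/day.
Seepage velocity v = q / n_e = 0.01053 / 0.14 = 0.07518 m/day.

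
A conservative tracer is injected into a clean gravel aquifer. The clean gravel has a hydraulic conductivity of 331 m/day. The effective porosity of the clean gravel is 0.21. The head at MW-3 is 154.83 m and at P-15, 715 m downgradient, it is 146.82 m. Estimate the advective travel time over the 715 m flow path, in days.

40.5

Hydraulic gradient i = (154.83 − 146.82) / 715 = 8.01 / 715 = 0.01120.
Darcy flux q = K · i = 331.0 × 0.01120 = 3.708 m/day.
Seepage velocity v = q / n_e = 3.708 / 0.21 = 17.66 m/day.
Travel time t = L / v = 715 / 17.66 = 40.49 days.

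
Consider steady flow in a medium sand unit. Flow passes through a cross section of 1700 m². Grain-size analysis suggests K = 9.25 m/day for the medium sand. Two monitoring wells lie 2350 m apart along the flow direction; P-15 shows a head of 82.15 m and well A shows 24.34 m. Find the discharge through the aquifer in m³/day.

387

Hydraulic gradient i = (82.15 − 24.34) / 2350 = 57.81 / 2350 = 0.02460.
Darcy's law: Q = K · A · i = 9.250 × 1700 × 0.02460 = 386.8 m³/day.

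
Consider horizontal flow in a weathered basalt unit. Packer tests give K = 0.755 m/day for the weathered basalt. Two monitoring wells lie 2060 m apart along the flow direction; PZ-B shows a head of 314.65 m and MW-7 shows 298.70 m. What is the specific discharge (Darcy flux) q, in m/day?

0.00585

Hydraulic gradient i = (314.65 − 298.70) / 2060 = 15.95 / 2060 = 0.007743.
Specific discharge q = K · i = 0.7550 × 0.007743 = 0.005846 m/day.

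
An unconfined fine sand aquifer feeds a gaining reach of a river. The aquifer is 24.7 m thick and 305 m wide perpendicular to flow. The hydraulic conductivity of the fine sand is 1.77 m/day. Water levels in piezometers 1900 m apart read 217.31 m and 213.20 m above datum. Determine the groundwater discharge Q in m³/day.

Cross-sectional area A = 305 × 24.7 = 7534 m².
Hydraulic gradient i = (217.31 − 213.20) / 1900 = 4.11 / 1900 = 0.002163.
Darcy's law: Q = K · A · i = 1.770 × 7534 × 0.002163 = 28.84 m³/day.

28.8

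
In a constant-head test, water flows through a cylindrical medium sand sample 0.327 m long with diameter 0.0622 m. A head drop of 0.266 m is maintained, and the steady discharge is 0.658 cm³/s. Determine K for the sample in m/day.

23.0

Cross-sectional area A = π·(d/2)² = π × (0.0622/2)² = 0.003039 m².
Convert discharge: 0.658 cm³/s = 6.580e-07 m³/s.
Darcy's law rearranged: K = Q·L / (A·Δh) = 6.580e-07 × 0.327 / (0.003039 × 0.266) = 0.0002662 m/s = 23.00 m/day.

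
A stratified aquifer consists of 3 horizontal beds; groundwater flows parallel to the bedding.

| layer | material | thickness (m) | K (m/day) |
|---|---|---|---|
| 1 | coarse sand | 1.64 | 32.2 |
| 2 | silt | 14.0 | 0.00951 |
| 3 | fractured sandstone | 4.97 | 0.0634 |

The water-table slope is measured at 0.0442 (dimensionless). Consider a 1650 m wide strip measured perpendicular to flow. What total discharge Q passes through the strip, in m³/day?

3880

Flow is parallel to layering, so each bed carries its own Darcy discharge and the transmissivities add.
Σ(K_i·b_i) = 32.2×1.64 + 0.00951×14.0 + 0.0634×4.97 = 53.26 m²/day.
Hydraulic gradient i = 0.0442.
Q = Σ(K_i·b_i) · W · i = 53.26 × 1650 × 0.04420 = 3884 m³/day.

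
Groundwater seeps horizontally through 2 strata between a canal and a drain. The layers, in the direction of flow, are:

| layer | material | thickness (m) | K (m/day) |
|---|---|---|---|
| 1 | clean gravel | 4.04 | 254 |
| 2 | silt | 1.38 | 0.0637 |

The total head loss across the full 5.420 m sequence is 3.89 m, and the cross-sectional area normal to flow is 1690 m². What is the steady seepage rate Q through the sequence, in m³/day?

303

Flow is perpendicular to layering, so the layers act in series and the equivalent K is the thickness-weighted harmonic mean.
Total thickness L = 4.04 + 1.38 = 5.420 m.
Σ(b_i/K_i) = 4.04/254 + 1.38/0.0637 = 21.68 d.
K_eq = L / Σ(b_i/K_i) = 5.420 / 21.68 = 0.2500 m/day.
Q = K_eq · A · (Δh/L) = 0.2500 × 1690 × (3.89/5.420) = 303.2 m³/day.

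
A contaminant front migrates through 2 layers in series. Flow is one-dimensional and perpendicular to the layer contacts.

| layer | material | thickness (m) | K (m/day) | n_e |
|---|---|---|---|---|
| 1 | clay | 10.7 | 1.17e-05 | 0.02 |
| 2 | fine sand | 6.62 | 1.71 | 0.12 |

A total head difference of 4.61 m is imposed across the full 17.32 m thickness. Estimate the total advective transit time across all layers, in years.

With flow normal to the layers, continuity requires the same specific discharge q through every layer.
Σ(b_i/K_i) = 10.7/1.17e-05 + 6.62/1.71 = 9.145e+05 d.
q = Δh / Σ(b_i/K_i) = 4.61 / 9.145e+05 = 5.041e-06 m/day.
In each layer the seepage velocity is v_i = q/n_i, so the layer transit time is t_i = b_i·n_i / q:
  layer 1 (clay): t_1 = 10.7 × 0.02 / 5.041e-06 = 42453 d
  layer 2 (fine sand): t_2 = 6.62 × 0.12 / 5.041e-06 = 1.576e+05 d
Total t = Σ t_i = 2.000e+05 days = 547.7 years.

548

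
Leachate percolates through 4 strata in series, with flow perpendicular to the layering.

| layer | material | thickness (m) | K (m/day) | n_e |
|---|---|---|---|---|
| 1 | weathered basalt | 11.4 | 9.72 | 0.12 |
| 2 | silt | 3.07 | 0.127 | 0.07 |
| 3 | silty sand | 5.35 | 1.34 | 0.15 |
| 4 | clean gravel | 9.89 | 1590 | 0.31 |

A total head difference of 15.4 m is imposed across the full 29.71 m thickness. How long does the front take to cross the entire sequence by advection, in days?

10.4

With flow normal to the layers, continuity requires the same specific discharge q through every layer.
Σ(b_i/K_i) = 11.4/9.72 + 3.07/0.127 + 5.35/1.34 + 9.89/1590 = 29.34 d.
q = Δh / Σ(b_i/K_i) = 15.4 / 29.34 = 0.5248 m/day.
In each layer the seepage velocity is v_i = q/n_i, so the layer transit time is t_i = b_i·n_i / q:
  layer 1 (weathered basalt): t_1 = 11.4 × 0.12 / 0.5248 = 2.607 d
  layer 2 (silt): t_2 = 3.07 × 0.07 / 0.5248 = 0.4095 d
  layer 3 (silty sand): t_3 = 5.35 × 0.15 / 0.5248 = 1.529 d
  layer 4 (clean gravel): t_4 = 9.89 × 0.31 / 0.5248 = 5.842 d
Total t = Σ t_i = 10.39 days.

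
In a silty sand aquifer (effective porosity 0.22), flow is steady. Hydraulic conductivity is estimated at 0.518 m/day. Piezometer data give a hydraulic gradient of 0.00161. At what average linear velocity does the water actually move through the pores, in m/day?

Hydraulic gradient i = 0.00161.
Darcy flux q = K · i = 0.5180 × 0.001610 = 0.0008340 m/day.
Seepage velocity v = q / n_e = 0.0008340 / 0.22 = 0.003791 m/day.

0.00379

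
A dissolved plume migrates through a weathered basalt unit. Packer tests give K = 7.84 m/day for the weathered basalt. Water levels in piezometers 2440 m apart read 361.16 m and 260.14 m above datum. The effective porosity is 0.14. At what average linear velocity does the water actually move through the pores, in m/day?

2.32

Hydraulic gradient i = (361.16 − 260.14) / 2440 = 101.02 / 2440 = 0.04140.
Darcy flux q = K · i = 7.840 × 0.04140 = 0.3246 m/day.
Seepage velocity v = q / n_e = 0.3246 / 0.14 = 2.318 m/day.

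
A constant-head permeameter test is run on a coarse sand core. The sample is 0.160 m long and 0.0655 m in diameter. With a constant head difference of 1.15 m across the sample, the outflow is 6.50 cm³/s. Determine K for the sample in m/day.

23.2

Cross-sectional area A = π·(d/2)² = π × (0.0655/2)² = 0.003370 m².
Convert discharge: 6.50 cm³/s = 6.500e-06 m³/s.
Darcy's law rearranged: K = Q·L / (A·Δh) = 6.500e-06 × 0.160 / (0.003370 × 1.15) = 0.0002684 m/s = 23.19 m/day.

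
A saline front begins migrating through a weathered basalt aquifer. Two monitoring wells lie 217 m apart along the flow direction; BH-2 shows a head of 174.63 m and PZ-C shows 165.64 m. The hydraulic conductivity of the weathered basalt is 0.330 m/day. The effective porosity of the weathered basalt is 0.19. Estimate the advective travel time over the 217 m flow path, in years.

Hydraulic gradient i = (174.63 − 165.64) / 217 = 8.99 / 217 = 0.04143.
Darcy flux q = K · i = 0.3300 × 0.04143 = 0.01367 m/day.
Seepage velocity v = q / n_e = 0.01367 / 0.19 = 0.07195 m/day.
Travel time t = L / v = 217 / 0.07195 = 3016 days = 8.257 years.

8.26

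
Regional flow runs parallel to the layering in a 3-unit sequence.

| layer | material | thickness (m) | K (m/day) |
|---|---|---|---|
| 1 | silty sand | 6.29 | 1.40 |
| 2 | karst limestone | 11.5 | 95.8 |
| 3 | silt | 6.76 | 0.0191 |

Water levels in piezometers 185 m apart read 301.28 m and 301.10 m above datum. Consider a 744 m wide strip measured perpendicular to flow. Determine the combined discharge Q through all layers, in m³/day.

Flow is parallel to layering, so each bed carries its own Darcy discharge and the transmissivities add.
Σ(K_i·b_i) = 1.40×6.29 + 95.8×11.5 + 0.0191×6.76 = 1111 m²/day.
Hydraulic gradient i = (301.28 − 301.10) / 185 = 0.18 / 185 = 0.0009730.
Q = Σ(K_i·b_i) · W · i = 1111 × 744 × 0.0009730 = 804.0 m³/day.

804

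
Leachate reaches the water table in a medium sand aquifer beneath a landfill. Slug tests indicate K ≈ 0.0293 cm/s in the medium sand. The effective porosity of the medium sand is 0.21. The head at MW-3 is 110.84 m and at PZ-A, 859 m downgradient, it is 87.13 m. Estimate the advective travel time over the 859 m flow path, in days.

258

Convert K: 0.0293 cm/s × 864 = 25.32 m/day.
Hydraulic gradient i = (110.84 − 87.13) / 859 = 23.71 / 859 = 0.02760.
Darcy flux q = K · i = 25.32 × 0.02760 = 0.6987 m/day.
Seepage velocity v = q / n_e = 0.6987 / 0.21 = 3.327 m/day.
Travel time t = L / v = 859 / 3.327 = 258.2 days.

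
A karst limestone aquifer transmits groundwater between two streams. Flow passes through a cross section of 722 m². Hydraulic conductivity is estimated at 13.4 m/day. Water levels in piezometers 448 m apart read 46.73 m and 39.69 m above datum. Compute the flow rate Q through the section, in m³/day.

Hydraulic gradient i = (46.73 − 39.69) / 448 = 7.04 / 448 = 0.01571.
Darcy's law: Q = K · A · i = 13.40 × 722.0 × 0.01571 = 152.0 m³/day.

152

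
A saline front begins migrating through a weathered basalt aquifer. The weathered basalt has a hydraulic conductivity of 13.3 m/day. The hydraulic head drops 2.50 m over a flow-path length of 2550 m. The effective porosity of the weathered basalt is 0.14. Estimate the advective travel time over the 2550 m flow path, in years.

75.0

Hydraulic gradient i = Δh / L = 2.50 / 2550 = 0.0009804.
Darcy flux q = K · i = 13.30 × 0.0009804 = 0.01304 m/day.
Seepage velocity v = q / n_e = 0.01304 / 0.14 = 0.09314 m/day.
Travel time t = L / v = 2550 / 0.09314 = 27379 days = 74.96 years.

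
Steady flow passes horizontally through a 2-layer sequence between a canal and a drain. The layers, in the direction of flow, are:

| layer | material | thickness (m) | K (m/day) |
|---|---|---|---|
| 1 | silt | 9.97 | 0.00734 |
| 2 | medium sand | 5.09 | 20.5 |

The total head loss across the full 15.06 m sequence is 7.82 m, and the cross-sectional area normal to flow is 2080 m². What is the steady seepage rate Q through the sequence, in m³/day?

Flow is perpendicular to layering, so the layers act in series and the equivalent K is the thickness-weighted harmonic mean.
Total thickness L = 9.97 + 5.09 = 15.06 m.
Σ(b_i/K_i) = 9.97/0.00734 + 5.09/20.5 = 1359 d.
K_eq = L / Σ(b_i/K_i) = 15.06 / 1359 = 0.01109 m/day.
Q = K_eq · A · (Δh/L) = 0.01109 × 2080 × (7.82/15.06) = 11.97 m³/day.

12.0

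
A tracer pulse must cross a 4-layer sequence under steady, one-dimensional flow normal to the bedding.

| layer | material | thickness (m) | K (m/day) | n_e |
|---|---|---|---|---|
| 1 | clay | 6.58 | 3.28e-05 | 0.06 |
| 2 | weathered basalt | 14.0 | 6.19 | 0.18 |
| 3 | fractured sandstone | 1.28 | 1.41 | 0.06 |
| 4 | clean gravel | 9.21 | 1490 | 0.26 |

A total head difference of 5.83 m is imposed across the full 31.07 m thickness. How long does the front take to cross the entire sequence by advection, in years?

507

With flow normal to the layers, continuity requires the same specific discharge q through every layer.
Σ(b_i/K_i) = 6.58/3.28e-05 + 14.0/6.19 + 1.28/1.41 + 9.21/1490 = 2.006e+05 d.
q = Δh / Σ(b_i/K_i) = 5.83 / 2.006e+05 = 2.906e-05 m/day.
In each layer the seepage velocity is v_i = q/n_i, so the layer transit time is t_i = b_i·n_i / q:
  layer 1 (clay): t_1 = 6.58 × 0.06 / 2.906e-05 = 13585 d
  layer 2 (weathered basalt): t_2 = 14.0 × 0.18 / 2.906e-05 = 86714 d
  layer 3 (fractured sandstone): t_3 = 1.28 × 0.06 / 2.906e-05 = 2643 d
  layer 4 (clean gravel): t_4 = 9.21 × 0.26 / 2.906e-05 = 82399 d
Total t = Σ t_i = 1.853e+05 days = 507.4 years.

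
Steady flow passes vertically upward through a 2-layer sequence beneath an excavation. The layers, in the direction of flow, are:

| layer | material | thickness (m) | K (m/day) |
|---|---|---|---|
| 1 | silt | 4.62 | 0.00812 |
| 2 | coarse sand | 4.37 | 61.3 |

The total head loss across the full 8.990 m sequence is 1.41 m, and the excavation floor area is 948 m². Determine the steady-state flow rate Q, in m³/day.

2.35

Flow is perpendicular to layering, so the layers act in series and the equivalent K is the thickness-weighted harmonic mean.
Total thickness L = 4.62 + 4.37 = 8.990 m.
Σ(b_i/K_i) = 4.62/0.00812 + 4.37/61.3 = 569.0 d.
K_eq = L / Σ(b_i/K_i) = 8.990 / 569.0 = 0.01580 m/day.
Q = K_eq · A · (Δh/L) = 0.01580 × 948 × (1.41/8.990) = 2.349 m³/day.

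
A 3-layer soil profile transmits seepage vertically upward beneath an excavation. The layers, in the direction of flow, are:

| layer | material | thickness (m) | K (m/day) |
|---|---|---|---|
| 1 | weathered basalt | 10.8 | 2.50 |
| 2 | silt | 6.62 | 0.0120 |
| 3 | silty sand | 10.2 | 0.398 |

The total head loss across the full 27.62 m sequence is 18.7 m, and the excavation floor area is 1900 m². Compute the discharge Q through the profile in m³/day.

61.1

Flow is perpendicular to layering, so the layers act in series and the equivalent K is the thickness-weighted harmonic mean.
Total thickness L = 10.8 + 6.62 + 10.2 = 27.62 m.
Σ(b_i/K_i) = 10.8/2.50 + 6.62/0.0120 + 10.2/0.398 = 581.6 d.
K_eq = L / Σ(b_i/K_i) = 27.62 / 581.6 = 0.04749 m/day.
Q = K_eq · A · (Δh/L) = 0.04749 × 1900 × (18.7/27.62) = 61.09 m³/day.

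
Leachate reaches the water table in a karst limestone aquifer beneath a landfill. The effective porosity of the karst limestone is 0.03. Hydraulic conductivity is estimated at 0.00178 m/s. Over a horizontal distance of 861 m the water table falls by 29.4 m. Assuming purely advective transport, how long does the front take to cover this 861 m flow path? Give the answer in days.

4.92

Convert K: 0.00178 m/s × 86400 = 153.8 m/day.
Hydraulic gradient i = Δh / L = 29.4 / 861 = 0.03415.
Darcy flux q = K · i = 153.8 × 0.03415 = 5.251 m/day.
Seepage velocity v = q / n_e = 5.251 / 0.03 = 175.0 m/day.
Travel time t = L / v = 861 / 175.0 = 4.919 days.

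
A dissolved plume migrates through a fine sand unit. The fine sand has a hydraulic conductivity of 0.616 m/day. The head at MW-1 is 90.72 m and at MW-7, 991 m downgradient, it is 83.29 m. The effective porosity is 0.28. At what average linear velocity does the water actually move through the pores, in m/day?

0.0165

Hydraulic gradient i = (90.72 − 83.29) / 991 = 7.43 / 991 = 0.007497.
Darcy flux q = K · i = 0.6160 × 0.007497 = 0.004618 m/day.
Seepage velocity v = q / n_e = 0.004618 / 0.28 = 0.01649 m/day.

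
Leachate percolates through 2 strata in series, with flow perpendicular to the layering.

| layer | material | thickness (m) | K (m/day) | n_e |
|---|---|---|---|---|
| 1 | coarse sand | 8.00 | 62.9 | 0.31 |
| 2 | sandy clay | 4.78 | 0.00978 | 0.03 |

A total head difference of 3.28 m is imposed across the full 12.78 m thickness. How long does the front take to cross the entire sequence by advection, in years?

With flow normal to the layers, continuity requires the same specific discharge q through every layer.
Σ(b_i/K_i) = 8.00/62.9 + 4.78/0.00978 = 488.9 d.
q = Δh / Σ(b_i/K_i) = 3.28 / 488.9 = 0.006709 m/day.
In each layer the seepage velocity is v_i = q/n_i, so the layer transit time is t_i = b_i·n_i / q:
  layer 1 (coarse sand): t_1 = 8.00 × 0.31 / 0.006709 = 369.6 d
  layer 2 (sandy clay): t_2 = 4.78 × 0.03 / 0.006709 = 21.37 d
Total t = Σ t_i = 391.0 days = 1.071 years.

1.07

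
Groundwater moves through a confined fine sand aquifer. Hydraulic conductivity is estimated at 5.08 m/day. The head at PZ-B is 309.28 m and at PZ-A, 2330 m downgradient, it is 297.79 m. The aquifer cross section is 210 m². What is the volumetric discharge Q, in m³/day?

Hydraulic gradient i = (309.28 − 297.79) / 2330 = 11.49 / 2330 = 0.004931.
Darcy's law: Q = K · A · i = 5.080 × 210.0 × 0.004931 = 5.261 m³/day.

5.26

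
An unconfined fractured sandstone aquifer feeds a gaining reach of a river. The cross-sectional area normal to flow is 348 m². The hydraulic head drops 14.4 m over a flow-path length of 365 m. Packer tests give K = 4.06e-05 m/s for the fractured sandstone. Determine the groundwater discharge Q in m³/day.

48.2

Convert K: 4.06e-05 m/s × 86400 = 3.508 m/day.
Hydraulic gradient i = Δh / L = 14.4 / 365 = 0.03945.
Darcy's law: Q = K · A · i = 3.508 × 348.0 × 0.03945 = 48.16 m³/day.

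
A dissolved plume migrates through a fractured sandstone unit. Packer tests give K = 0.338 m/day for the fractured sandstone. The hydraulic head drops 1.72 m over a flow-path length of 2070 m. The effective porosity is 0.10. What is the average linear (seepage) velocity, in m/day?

0.00281

Hydraulic gradient i = Δh / L = 1.72 / 2070 = 0.0008309.
Darcy flux q = K · i = 0.3380 × 0.0008309 = 0.0002809 m/day.
Seepage velocity v = q / n_e = 0.0002809 / 0.10 = 0.002809 m/day.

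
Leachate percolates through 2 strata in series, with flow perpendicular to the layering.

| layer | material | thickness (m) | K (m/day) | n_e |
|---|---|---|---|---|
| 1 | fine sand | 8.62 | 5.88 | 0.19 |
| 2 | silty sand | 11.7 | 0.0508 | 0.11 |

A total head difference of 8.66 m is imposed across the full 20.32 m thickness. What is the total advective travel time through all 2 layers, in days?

With flow normal to the layers, continuity requires the same specific discharge q through every layer.
Σ(b_i/K_i) = 8.62/5.88 + 11.7/0.0508 = 231.8 d.
q = Δh / Σ(b_i/K_i) = 8.66 / 231.8 = 0.03736 m/day.
In each layer the seepage velocity is v_i = q/n_i, so the layer transit time is t_i = b_i·n_i / q:
  layer 1 (fine sand): t_1 = 8.62 × 0.19 / 0.03736 = 43.83 d
  layer 2 (silty sand): t_2 = 11.7 × 0.11 / 0.03736 = 34.45 d
Total t = Σ t_i = 78.28 days.

78.3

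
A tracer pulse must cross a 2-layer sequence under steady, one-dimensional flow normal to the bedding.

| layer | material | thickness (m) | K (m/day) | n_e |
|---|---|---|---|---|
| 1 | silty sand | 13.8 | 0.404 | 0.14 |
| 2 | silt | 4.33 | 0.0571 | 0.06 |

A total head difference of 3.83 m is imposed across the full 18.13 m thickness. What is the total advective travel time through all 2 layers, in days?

62.9

With flow normal to the layers, continuity requires the same specific discharge q through every layer.
Σ(b_i/K_i) = 13.8/0.404 + 4.33/0.0571 = 110.0 d.
q = Δh / Σ(b_i/K_i) = 3.83 / 110.0 = 0.03482 m/day.
In each layer the seepage velocity is v_i = q/n_i, so the layer transit time is t_i = b_i·n_i / q:
  layer 1 (silty sand): t_1 = 13.8 × 0.14 / 0.03482 = 55.48 d
  layer 2 (silt): t_2 = 4.33 × 0.06 / 0.03482 = 7.461 d
Total t = Σ t_i = 62.94 days.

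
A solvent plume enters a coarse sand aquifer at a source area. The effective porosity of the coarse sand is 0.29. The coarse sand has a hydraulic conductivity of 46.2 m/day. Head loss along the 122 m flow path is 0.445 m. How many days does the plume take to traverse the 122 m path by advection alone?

Hydraulic gradient i = Δh / L = 0.445 / 122 = 0.003648.
Darcy flux q = K · i = 46.20 × 0.003648 = 0.1685 m/day.
Seepage velocity v = q / n_e = 0.1685 / 0.29 = 0.5811 m/day.
Travel time t = L / v = 122 / 0.5811 = 209.9 days.

210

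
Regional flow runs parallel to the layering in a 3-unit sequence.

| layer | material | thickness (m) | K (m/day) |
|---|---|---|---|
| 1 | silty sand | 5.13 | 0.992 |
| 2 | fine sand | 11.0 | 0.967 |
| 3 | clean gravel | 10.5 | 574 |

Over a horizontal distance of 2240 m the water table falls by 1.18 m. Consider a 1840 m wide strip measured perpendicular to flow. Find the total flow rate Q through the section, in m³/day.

5860

Flow is parallel to layering, so each bed carries its own Darcy discharge and the transmissivities add.
Σ(K_i·b_i) = 0.992×5.13 + 0.967×11.0 + 574×10.5 = 6043 m²/day.
Hydraulic gradient i = Δh / L = 1.18 / 2240 = 0.0005268.
Q = Σ(K_i·b_i) · W · i = 6043 × 1840 × 0.0005268 = 5857 m³/day.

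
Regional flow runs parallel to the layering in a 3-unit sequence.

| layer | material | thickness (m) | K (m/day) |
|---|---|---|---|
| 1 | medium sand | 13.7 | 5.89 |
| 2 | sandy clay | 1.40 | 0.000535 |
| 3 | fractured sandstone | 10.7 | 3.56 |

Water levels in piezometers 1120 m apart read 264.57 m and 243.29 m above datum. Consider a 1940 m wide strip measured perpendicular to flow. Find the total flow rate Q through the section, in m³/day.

Flow is parallel to layering, so each bed carries its own Darcy discharge and the transmissivities add.
Σ(K_i·b_i) = 5.89×13.7 + 0.000535×1.40 + 3.56×10.7 = 118.8 m²/day.
Hydraulic gradient i = (264.57 − 243.29) / 1120 = 21.28 / 1120 = 0.01900.
Q = Σ(K_i·b_i) · W · i = 118.8 × 1940 × 0.01900 = 4378 m³/day.

4380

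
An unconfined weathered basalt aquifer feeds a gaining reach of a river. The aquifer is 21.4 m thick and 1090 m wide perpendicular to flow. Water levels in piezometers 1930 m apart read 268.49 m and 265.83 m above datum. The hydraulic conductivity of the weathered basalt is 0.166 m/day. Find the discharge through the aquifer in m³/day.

5.34

Cross-sectional area A = 1090 × 21.4 = 23326 m².
Hydraulic gradient i = (268.49 − 265.83) / 1930 = 2.66 / 1930 = 0.001378.
Darcy's law: Q = K · A · i = 0.1660 × 23326 × 0.001378 = 5.337 m³/day.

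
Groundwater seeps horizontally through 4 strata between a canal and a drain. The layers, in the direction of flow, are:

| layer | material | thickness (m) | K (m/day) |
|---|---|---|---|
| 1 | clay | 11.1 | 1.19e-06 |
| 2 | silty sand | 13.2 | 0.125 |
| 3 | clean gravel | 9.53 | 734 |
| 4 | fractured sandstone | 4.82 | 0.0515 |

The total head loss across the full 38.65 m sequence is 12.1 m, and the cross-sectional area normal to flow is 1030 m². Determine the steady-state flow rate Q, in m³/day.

0.00134

Flow is perpendicular to layering, so the layers act in series and the equivalent K is the thickness-weighted harmonic mean.
Total thickness L = 11.1 + 13.2 + 9.53 + 4.82 = 38.65 m.
Σ(b_i/K_i) = 11.1/1.19e-06 + 13.2/0.125 + 9.53/734 + 4.82/0.0515 = 9.328e+06 d.
K_eq = L / Σ(b_i/K_i) = 38.65 / 9.328e+06 = 4.143e-06 m/day.
Q = K_eq · A · (Δh/L) = 4.143e-06 × 1030 × (12.1/38.65) = 0.001336 m³/day.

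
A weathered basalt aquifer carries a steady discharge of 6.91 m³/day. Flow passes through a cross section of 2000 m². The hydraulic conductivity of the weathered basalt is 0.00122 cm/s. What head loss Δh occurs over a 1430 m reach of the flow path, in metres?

Convert K: 0.00122 cm/s × 864 = 1.054 m/day.
From Q = K·A·i, i = Q / (K·A) = 6.91 / (1.054 × 2000) = 0.003278.
Head loss Δh = i · L = 0.003278 × 1430 = 4.687 m.

4.69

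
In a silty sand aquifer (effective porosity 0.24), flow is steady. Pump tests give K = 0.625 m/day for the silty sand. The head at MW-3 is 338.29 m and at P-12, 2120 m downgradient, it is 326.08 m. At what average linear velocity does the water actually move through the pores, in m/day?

Hydraulic gradient i = (338.29 − 326.08) / 2120 = 12.21 / 2120 = 0.005759.
Darcy flux q = K · i = 0.6250 × 0.005759 = 0.003600 m/day.
Seepage velocity v = q / n_e = 0.003600 / 0.24 = 0.01500 m/day.

0.0150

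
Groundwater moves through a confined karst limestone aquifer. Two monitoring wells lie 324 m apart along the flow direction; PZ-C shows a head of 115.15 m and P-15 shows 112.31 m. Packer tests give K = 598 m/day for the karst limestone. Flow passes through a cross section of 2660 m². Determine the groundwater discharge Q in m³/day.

Hydraulic gradient i = (115.15 − 112.31) / 324 = 2.84 / 324 = 0.008765.
Darcy's law: Q = K · A · i = 598.0 × 2660 × 0.008765 = 13943 m³/day.

13900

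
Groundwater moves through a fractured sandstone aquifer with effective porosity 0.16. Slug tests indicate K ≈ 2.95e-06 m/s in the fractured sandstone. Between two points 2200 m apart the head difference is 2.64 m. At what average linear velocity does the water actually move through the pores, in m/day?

0.00191

Convert K: 2.95e-06 m/s × 86400 = 0.2549 m/day.
Hydraulic gradient i = Δh / L = 2.64 / 2200 = 0.001200.
Darcy flux q = K · i = 0.2549 × 0.001200 = 0.0003059 m/day.
Seepage velocity v = q / n_e = 0.0003059 / 0.16 = 0.001912 m/day.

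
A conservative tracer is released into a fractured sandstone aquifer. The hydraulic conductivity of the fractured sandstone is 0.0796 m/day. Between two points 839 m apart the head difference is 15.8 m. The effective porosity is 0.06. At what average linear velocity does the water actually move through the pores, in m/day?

Hydraulic gradient i = Δh / L = 15.8 / 839 = 0.01883.
Darcy flux q = K · i = 0.07960 × 0.01883 = 0.001499 m/day.
Seepage velocity v = q / n_e = 0.001499 / 0.06 = 0.02498 m/day.

0.0250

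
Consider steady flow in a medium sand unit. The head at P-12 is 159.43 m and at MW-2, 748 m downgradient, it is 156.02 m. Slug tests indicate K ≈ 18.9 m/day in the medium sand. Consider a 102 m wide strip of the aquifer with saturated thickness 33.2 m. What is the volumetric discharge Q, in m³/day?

292

Cross-sectional area A = 102 × 33.2 = 3386 m².
Hydraulic gradient i = (159.43 − 156.02) / 748 = 3.41 / 748 = 0.004559.
Darcy's law: Q = K · A · i = 18.90 × 3386 × 0.004559 = 291.8 m³/day.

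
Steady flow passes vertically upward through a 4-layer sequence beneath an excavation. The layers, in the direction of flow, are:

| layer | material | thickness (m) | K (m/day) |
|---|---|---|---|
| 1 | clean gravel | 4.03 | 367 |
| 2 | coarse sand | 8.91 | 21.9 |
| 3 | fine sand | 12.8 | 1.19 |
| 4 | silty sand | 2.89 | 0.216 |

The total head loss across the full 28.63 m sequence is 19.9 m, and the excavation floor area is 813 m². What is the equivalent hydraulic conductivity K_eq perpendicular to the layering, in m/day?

Flow is perpendicular to layering, so the layers act in series and the equivalent K is the thickness-weighted harmonic mean.
Total thickness L = 4.03 + 8.91 + 12.8 + 2.89 = 28.63 m.
Σ(b_i/K_i) = 4.03/367 + 8.91/21.9 + 12.8/1.19 + 2.89/0.216 = 24.55 d.
K_eq = L / Σ(b_i/K_i) = 28.63 / 24.55 = 1.166 m/day.

1.17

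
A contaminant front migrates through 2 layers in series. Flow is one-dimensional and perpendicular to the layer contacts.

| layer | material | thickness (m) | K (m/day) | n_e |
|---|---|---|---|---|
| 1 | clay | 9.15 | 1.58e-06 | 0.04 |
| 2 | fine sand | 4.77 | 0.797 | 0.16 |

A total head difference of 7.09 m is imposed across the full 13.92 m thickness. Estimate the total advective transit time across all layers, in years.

2530

With flow normal to the layers, continuity requires the same specific discharge q through every layer.
Σ(b_i/K_i) = 9.15/1.58e-06 + 4.77/0.797 = 5.791e+06 d.
q = Δh / Σ(b_i/K_i) = 7.09 / 5.791e+06 = 1.224e-06 m/day.
In each layer the seepage velocity is v_i = q/n_i, so the layer transit time is t_i = b_i·n_i / q:
  layer 1 (clay): t_1 = 9.15 × 0.04 / 1.224e-06 = 2.990e+05 d
  layer 2 (fine sand): t_2 = 4.77 × 0.16 / 1.224e-06 = 6.234e+05 d
Total t = Σ t_i = 9.223e+05 days = 2525 years.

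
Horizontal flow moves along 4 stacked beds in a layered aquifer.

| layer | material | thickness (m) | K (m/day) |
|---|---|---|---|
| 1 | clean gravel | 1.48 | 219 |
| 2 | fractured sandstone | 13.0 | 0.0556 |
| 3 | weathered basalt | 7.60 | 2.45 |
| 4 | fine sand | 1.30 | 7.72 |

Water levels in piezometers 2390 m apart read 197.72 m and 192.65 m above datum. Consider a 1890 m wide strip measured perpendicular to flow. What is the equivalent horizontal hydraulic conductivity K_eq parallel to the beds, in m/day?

Flow is parallel to layering, so each bed carries its own Darcy discharge and the transmissivities add.
Σ(K_i·b_i) = 219×1.48 + 0.0556×13.0 + 2.45×7.60 + 7.72×1.30 = 353.5 m²/day.
Total thickness b = 23.38 m, so K_eq = Σ(K_i·b_i)/b = 15.12 m/day.

15.1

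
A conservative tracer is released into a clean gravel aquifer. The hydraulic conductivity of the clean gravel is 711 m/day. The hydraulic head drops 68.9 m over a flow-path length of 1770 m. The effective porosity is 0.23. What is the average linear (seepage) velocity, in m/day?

Hydraulic gradient i = Δh / L = 68.9 / 1770 = 0.03893.
Darcy flux q = K · i = 711.0 × 0.03893 = 27.68 m/day.
Seepage velocity v = q / n_e = 27.68 / 0.23 = 120.3 m/day.

120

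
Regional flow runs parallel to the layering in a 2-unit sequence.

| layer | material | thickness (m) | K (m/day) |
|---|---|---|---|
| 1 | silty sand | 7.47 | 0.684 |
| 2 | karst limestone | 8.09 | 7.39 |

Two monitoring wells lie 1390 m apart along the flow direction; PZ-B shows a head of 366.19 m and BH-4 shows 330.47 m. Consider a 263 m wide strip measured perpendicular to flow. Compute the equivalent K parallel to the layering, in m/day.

4.17

Flow is parallel to layering, so each bed carries its own Darcy discharge and the transmissivities add.
Σ(K_i·b_i) = 0.684×7.47 + 7.39×8.09 = 64.89 m²/day.
Total thickness b = 15.56 m, so K_eq = Σ(K_i·b_i)/b = 4.171 m/day.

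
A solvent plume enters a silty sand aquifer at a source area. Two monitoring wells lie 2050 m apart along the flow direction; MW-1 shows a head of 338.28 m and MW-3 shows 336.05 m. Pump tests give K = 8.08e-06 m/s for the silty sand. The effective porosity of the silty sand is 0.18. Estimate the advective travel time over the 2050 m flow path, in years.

Convert K: 8.08e-06 m/s × 86400 = 0.6981 m/day.
Hydraulic gradient i = (338.28 − 336.05) / 2050 = 2.23 / 2050 = 0.001088.
Darcy flux q = K · i = 0.6981 × 0.001088 = 0.0007594 m/day.
Seepage velocity v = q / n_e = 0.0007594 / 0.18 = 0.004219 m/day.
Travel time t = L / v = 2050 / 0.004219 = 4.859e+05 days = 1330 years.

1330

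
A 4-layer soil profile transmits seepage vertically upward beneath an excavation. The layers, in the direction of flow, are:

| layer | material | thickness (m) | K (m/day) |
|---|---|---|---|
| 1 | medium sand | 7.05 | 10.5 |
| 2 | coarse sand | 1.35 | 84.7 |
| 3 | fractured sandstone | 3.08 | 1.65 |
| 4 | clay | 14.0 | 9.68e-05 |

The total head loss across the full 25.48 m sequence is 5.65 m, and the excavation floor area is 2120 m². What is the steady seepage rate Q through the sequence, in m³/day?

Flow is perpendicular to layering, so the layers act in series and the equivalent K is the thickness-weighted harmonic mean.
Total thickness L = 7.05 + 1.35 + 3.08 + 14.0 = 25.48 m.
Σ(b_i/K_i) = 7.05/10.5 + 1.35/84.7 + 3.08/1.65 + 14.0/9.68e-05 = 1.446e+05 d.
K_eq = L / Σ(b_i/K_i) = 25.48 / 1.446e+05 = 0.0001762 m/day.
Q = K_eq · A · (Δh/L) = 0.0001762 × 2120 × (5.65/25.48) = 0.08282 m³/day.

0.0828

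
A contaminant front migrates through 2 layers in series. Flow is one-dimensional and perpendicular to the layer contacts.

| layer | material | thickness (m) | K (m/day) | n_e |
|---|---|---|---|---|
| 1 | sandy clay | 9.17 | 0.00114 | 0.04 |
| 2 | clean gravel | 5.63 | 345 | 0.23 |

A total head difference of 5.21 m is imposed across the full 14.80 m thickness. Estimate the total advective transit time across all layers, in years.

7.02

With flow normal to the layers, continuity requires the same specific discharge q through every layer.
Σ(b_i/K_i) = 9.17/0.00114 + 5.63/345 = 8044 d.
q = Δh / Σ(b_i/K_i) = 5.21 / 8044 = 0.0006477 m/day.
In each layer the seepage velocity is v_i = q/n_i, so the layer transit time is t_i = b_i·n_i / q:
  layer 1 (sandy clay): t_1 = 9.17 × 0.04 / 0.0006477 = 566.3 d
  layer 2 (clean gravel): t_2 = 5.63 × 0.23 / 0.0006477 = 1999 d
Total t = Σ t_i = 2566 days = 7.024 years.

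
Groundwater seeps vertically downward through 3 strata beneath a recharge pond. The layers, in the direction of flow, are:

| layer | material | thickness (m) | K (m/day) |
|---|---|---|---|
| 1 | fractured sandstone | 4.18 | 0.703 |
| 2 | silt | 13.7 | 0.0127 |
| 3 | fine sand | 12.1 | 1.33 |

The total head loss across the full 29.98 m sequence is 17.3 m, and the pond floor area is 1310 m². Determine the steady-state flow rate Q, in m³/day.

Flow is perpendicular to layering, so the layers act in series and the equivalent K is the thickness-weighted harmonic mean.
Total thickness L = 4.18 + 13.7 + 12.1 = 29.98 m.
Σ(b_i/K_i) = 4.18/0.703 + 13.7/0.0127 + 12.1/1.33 = 1094 d.
K_eq = L / Σ(b_i/K_i) = 29.98 / 1094 = 0.02741 m/day.
Q = K_eq · A · (Δh/L) = 0.02741 × 1310 × (17.3/29.98) = 20.72 m³/day.

20.7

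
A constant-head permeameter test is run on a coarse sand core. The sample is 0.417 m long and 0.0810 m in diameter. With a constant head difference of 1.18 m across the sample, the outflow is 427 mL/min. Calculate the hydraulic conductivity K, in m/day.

42.2

Cross-sectional area A = π·(d/2)² = π × (0.0810/2)² = 0.005153 m².
Convert discharge: 427 mL/min = 7.117e-06 m³/s.
Darcy's law rearranged: K = Q·L / (A·Δh) = 7.117e-06 × 0.417 / (0.005153 × 1.18) = 0.0004881 m/s = 42.17 m/day.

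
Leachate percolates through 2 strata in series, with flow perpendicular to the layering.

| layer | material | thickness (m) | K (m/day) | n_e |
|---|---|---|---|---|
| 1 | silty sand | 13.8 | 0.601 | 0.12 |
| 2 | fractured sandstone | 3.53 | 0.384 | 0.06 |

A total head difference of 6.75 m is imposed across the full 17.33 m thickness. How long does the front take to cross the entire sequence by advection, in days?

8.90

With flow normal to the layers, continuity requires the same specific discharge q through every layer.
Σ(b_i/K_i) = 13.8/0.601 + 3.53/0.384 = 32.15 d.
q = Δh / Σ(b_i/K_i) = 6.75 / 32.15 = 0.2099 m/day.
In each layer the seepage velocity is v_i = q/n_i, so the layer transit time is t_i = b_i·n_i / q:
  layer 1 (silty sand): t_1 = 13.8 × 0.12 / 0.2099 = 7.889 d
  layer 2 (fractured sandstone): t_2 = 3.53 × 0.06 / 0.2099 = 1.009 d
Total t = Σ t_i = 8.897 days.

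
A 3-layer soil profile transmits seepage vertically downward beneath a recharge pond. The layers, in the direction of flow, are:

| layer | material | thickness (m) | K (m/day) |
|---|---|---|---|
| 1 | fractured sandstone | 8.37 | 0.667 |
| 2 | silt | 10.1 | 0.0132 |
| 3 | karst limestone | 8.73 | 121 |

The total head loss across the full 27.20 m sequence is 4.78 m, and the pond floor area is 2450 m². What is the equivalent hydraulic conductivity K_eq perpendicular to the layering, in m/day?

0.0350

Flow is perpendicular to layering, so the layers act in series and the equivalent K is the thickness-weighted harmonic mean.
Total thickness L = 8.37 + 10.1 + 8.73 = 27.20 m.
Σ(b_i/K_i) = 8.37/0.667 + 10.1/0.0132 + 8.73/121 = 777.8 d.
K_eq = L / Σ(b_i/K_i) = 27.20 / 777.8 = 0.03497 m/day.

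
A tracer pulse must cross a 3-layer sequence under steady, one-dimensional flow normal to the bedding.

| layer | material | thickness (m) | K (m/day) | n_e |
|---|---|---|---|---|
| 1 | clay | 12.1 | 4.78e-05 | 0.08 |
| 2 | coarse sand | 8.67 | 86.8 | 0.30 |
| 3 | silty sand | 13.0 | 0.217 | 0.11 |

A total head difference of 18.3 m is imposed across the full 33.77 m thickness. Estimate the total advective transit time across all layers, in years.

189

With flow normal to the layers, continuity requires the same specific discharge q through every layer.
Σ(b_i/K_i) = 12.1/4.78e-05 + 8.67/86.8 + 13.0/0.217 = 2.532e+05 d.
q = Δh / Σ(b_i/K_i) = 18.3 / 2.532e+05 = 7.228e-05 m/day.
In each layer the seepage velocity is v_i = q/n_i, so the layer transit time is t_i = b_i·n_i / q:
  layer 1 (clay): t_1 = 12.1 × 0.08 / 7.228e-05 = 13393 d
  layer 2 (coarse sand): t_2 = 8.67 × 0.30 / 7.228e-05 = 35987 d
  layer 3 (silty sand): t_3 = 13.0 × 0.11 / 7.228e-05 = 19785 d
Total t = Σ t_i = 69166 days = 189.4 years.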